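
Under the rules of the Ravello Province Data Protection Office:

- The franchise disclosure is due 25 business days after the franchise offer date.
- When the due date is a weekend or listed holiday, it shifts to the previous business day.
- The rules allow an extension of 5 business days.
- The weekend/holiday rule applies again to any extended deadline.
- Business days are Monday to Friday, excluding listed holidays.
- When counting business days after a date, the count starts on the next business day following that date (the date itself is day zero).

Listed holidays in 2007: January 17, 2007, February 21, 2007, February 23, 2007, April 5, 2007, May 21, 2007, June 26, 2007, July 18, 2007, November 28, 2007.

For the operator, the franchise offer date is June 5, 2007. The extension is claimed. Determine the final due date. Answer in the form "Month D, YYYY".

July 19, 2007

Counting 25 business days after June 5, 2007 (skipping weekends and listed holidays) reaches July 11, 2007.
Since July 11, 2007 is a Wednesday and not a holiday, the date is unchanged.
The 5-business-day extension runs from July 11, 2007 to July 19, 2007.
July 19, 2007 falls on a Thursday, which is a business day, so no adjustment is needed.
The final due date is July 19, 2007.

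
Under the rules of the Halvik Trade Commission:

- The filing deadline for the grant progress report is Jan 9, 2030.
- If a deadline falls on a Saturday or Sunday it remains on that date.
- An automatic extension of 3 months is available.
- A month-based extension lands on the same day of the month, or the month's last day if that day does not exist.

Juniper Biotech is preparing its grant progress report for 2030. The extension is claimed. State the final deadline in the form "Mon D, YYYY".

Start from the fixed due date, Jan 9, 2030.
Jan 9, 2030 falls on a Wednesday. The rules make no weekend/holiday allowance, so it remains Jan 9, 2030.
Applying the 3 months extension: 3 months after Jan 9, 2030 is Apr 9, 2030.
Apr 9, 2030 falls on a Tuesday. The rules make no weekend/holiday allowance, so it remains Apr 9, 2030.
So the filing is due Apr 9, 2030.

Apr 9, 2030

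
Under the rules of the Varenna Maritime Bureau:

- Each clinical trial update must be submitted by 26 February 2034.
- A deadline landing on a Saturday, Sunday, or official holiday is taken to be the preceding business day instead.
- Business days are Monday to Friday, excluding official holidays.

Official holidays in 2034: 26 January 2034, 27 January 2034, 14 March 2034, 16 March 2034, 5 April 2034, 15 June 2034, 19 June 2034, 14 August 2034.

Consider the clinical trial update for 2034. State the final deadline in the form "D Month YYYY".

The stated deadline is 26 February 2034.
Because 26 February 2034 is a Sunday, the deadline becomes 24 February 2034 (Friday).
So the filing is due 24 February 2034.

24 February 2034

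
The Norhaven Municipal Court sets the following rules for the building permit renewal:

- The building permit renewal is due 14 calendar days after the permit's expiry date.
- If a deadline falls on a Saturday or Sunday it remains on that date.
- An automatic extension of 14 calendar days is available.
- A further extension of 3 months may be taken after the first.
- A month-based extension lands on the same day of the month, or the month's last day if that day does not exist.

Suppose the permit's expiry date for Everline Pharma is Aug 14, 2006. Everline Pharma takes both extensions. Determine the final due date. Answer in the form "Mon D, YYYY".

Trigger date Aug 14, 2006 + 14 calendar days = Aug 28, 2006.
Aug 28, 2006 is a Monday; no weekend or holiday adjustment applies.
Applying the 14-calendar-day extension: Aug 28, 2006 + 14 days = Sep 11, 2006.
Sep 11, 2006 is a Monday; no weekend or holiday adjustment applies.
Applying the 3 months extension: 3 months after Sep 11, 2006 is Dec 11, 2006.
No adjustment is made for weekends or holidays, so Dec 11, 2006 stands.
So the filing is due Dec 11, 2006.

Dec 11, 2006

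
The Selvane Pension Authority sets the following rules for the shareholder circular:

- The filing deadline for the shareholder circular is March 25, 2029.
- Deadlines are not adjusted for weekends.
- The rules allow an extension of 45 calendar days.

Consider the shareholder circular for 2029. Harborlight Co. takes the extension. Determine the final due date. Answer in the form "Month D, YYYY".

The statutory due date is March 25, 2029.
March 25, 2029 falls on a Sunday. The rules make no weekend/holiday allowance, so it remains March 25, 2029.
Applying the 45-calendar-day extension: March 25, 2029 + 45 days = May 9, 2029.
May 9, 2029 is a Wednesday; no weekend or holiday adjustment applies.
The final due date is May 9, 2029.

May 9, 2029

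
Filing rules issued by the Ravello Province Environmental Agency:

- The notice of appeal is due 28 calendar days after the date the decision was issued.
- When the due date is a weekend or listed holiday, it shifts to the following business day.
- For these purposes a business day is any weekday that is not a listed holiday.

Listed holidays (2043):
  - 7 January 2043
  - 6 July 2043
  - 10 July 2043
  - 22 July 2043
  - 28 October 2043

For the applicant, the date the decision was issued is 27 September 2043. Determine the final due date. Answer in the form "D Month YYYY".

Adding 28 calendar days to 27 September 2043 gives 25 October 2043.
Because 25 October 2043 is a Sunday, the deadline becomes 26 October 2043 (Monday).
The final due date is 26 October 2043.

26 October 2043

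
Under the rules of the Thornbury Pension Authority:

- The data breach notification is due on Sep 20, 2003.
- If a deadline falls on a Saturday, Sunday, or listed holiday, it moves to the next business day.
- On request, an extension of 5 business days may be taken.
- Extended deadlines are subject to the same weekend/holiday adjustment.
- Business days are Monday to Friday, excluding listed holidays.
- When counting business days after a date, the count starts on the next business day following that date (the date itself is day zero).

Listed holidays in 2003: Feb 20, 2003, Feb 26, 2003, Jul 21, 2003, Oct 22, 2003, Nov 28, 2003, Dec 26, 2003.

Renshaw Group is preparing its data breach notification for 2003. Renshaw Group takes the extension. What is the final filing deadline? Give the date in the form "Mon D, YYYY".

Sep 29, 2003

Start from the fixed due date, Sep 20, 2003.
Because Sep 20, 2003 is a Saturday, the deadline becomes Sep 22, 2003 (Monday).
The 5-business-day extension runs from Sep 22, 2003 to Sep 29, 2003.
Sep 29, 2003 falls on a Monday, which is a business day, so no adjustment is needed.
Final deadline: Sep 29, 2003.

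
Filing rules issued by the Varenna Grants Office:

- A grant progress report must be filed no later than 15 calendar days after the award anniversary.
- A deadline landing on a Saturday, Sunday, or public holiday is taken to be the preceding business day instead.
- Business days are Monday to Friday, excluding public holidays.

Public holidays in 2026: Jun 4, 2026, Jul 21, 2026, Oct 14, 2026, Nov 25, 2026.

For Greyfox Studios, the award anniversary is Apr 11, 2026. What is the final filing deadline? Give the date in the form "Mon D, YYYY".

Adding 15 calendar days to Apr 11, 2026 gives Apr 26, 2026.
Apr 26, 2026 is a Sunday, so it moves to the preceding business day, Apr 24, 2026 (Friday).
Final deadline: Apr 24, 2026.

Apr 24, 2026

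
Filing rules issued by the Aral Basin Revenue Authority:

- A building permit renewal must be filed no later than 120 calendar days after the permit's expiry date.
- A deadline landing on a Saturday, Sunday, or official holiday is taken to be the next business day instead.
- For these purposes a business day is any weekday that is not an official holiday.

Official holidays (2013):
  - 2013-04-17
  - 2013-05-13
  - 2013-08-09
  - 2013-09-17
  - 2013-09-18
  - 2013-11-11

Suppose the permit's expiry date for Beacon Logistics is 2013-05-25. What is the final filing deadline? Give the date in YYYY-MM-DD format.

From 2013-05-25, 120 calendar days later is 2013-09-22.
2013-09-22 falls on a Sunday. Rolling to the next business day gives 2013-09-23, a Monday.
Deadline: 2013-09-23.

2013-09-23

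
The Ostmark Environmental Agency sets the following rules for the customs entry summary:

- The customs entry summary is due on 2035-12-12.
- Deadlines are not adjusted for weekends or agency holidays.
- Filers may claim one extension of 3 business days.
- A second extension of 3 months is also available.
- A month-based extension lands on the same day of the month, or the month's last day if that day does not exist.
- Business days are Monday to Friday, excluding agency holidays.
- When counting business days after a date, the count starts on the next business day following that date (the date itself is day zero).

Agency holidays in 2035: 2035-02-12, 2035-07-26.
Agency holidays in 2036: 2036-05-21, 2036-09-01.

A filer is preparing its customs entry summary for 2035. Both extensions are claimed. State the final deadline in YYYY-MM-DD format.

Start from the fixed due date, 2035-12-12.
2035-12-12 is a Wednesday; no weekend or holiday adjustment applies.
Counting 3 further business days from 2035-12-12 reaches 2035-12-17.
2035-12-17 falls on a Monday. The rules make no weekend/holiday allowance, so it remains 2035-12-17.
The 3 months extension carries 2035-12-17 to 2036-03-17.
2036-03-17 falls on a Monday. The rules make no weekend/holiday allowance, so it remains 2036-03-17.
The final due date is 2036-03-17.

2036-03-17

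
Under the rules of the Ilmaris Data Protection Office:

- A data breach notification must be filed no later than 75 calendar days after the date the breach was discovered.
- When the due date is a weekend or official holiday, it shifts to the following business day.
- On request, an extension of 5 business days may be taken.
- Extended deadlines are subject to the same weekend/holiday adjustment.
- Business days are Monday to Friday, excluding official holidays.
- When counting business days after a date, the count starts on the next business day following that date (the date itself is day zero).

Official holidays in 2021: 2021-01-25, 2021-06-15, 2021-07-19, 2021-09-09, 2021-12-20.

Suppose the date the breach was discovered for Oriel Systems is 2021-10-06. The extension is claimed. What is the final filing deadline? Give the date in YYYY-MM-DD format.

2021-12-28

Adding 75 calendar days to 2021-10-06 gives 2021-12-20.
2021-12-20 falls on a listed holiday. Rolling to the next business day gives 2021-12-21, a Tuesday.
Counting 5 further business days from 2021-12-21 reaches 2021-12-28.
Since 2021-12-28 is a Tuesday and not a holiday, the date is unchanged.
Deadline: 2021-12-28.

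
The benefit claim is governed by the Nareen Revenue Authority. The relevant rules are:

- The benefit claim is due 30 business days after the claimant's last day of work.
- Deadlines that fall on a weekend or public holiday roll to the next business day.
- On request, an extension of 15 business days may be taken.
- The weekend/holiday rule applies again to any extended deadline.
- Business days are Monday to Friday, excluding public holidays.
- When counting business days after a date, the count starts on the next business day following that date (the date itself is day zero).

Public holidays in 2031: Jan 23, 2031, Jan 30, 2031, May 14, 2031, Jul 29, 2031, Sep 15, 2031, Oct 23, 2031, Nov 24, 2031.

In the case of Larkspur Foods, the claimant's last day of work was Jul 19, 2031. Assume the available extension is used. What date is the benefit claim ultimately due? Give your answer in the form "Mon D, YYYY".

Starting the day after Jul 19, 2031 and counting 30 business days lands on Sep 1, 2031.
Sep 1, 2031 falls on a Monday, which is a business day, so no adjustment is needed.
Counting 15 further business days from Sep 1, 2031 reaches Sep 23, 2031.
Sep 23, 2031 (Tuesday) is already a business day.
Final deadline: Sep 23, 2031.

Sep 23, 2031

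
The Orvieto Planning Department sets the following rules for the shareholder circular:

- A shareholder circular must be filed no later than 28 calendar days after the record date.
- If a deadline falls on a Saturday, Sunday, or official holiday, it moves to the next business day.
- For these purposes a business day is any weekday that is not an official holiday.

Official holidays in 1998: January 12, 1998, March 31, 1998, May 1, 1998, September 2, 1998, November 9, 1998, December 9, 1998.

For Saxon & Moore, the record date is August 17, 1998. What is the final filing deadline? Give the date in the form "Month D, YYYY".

September 14, 1998

28 calendar days after August 17, 1998 is September 14, 1998.
September 14, 1998 falls on a Monday, which is a business day, so no adjustment is needed.
The final due date is September 14, 1998.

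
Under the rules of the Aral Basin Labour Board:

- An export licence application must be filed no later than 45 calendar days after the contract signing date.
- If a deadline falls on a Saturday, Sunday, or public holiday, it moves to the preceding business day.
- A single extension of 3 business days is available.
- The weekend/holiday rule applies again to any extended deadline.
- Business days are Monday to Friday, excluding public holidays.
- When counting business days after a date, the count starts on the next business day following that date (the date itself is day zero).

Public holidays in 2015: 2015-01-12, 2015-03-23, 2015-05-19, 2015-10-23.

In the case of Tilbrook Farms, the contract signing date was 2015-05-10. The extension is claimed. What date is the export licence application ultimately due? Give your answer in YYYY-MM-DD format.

45 calendar days after 2015-05-10 is 2015-06-24.
2015-06-24 is a Wednesday and not a listed holiday, so it stands.
The 3-business-day extension runs from 2015-06-24 to 2015-06-29.
2015-06-29 falls on a Monday, which is a business day, so no adjustment is needed.
So the filing is due 2015-06-29.

2015-06-29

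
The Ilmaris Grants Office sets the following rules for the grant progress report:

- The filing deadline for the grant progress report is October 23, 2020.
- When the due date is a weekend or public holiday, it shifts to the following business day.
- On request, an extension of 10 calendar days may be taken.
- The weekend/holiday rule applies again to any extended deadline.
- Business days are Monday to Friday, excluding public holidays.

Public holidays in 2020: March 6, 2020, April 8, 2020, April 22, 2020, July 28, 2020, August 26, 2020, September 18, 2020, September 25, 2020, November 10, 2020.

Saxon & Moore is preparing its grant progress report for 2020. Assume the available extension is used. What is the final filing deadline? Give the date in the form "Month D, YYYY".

The stated deadline is October 23, 2020.
October 23, 2020 is a Friday and not a listed holiday, so it stands.
The 10-calendar-day extension moves the deadline from October 23, 2020 to November 2, 2020.
November 2, 2020 is a Monday and not a listed holiday, so it stands.
So the filing is due November 2, 2020.

November 2, 2020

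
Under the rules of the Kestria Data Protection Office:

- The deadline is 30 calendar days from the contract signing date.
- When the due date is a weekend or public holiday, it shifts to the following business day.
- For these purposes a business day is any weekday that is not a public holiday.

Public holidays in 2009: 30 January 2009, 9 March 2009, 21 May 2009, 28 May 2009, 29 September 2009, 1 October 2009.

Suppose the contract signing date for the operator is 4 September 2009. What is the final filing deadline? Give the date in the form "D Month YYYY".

From 4 September 2009, 30 calendar days later is 4 October 2009.
4 October 2009 is a Sunday; the next business day is 5 October 2009 (Monday).
Deadline: 5 October 2009.

5 October 2009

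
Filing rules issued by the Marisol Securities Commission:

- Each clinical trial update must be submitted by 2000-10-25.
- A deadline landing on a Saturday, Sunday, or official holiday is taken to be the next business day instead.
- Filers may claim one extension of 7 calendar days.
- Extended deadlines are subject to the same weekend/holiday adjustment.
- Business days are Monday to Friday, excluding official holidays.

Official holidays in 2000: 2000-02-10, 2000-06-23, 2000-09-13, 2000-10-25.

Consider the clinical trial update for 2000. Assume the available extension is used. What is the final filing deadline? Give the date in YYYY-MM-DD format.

The stated deadline is 2000-10-25.
2000-10-25 is a listed holiday, so it moves to the next business day, 2000-10-26 (Thursday).
Add the 7 calendar-day extension to 2000-10-26: 2000-11-02.
2000-11-02 (Thursday) is already a business day.
The final due date is 2000-11-02.

2000-11-02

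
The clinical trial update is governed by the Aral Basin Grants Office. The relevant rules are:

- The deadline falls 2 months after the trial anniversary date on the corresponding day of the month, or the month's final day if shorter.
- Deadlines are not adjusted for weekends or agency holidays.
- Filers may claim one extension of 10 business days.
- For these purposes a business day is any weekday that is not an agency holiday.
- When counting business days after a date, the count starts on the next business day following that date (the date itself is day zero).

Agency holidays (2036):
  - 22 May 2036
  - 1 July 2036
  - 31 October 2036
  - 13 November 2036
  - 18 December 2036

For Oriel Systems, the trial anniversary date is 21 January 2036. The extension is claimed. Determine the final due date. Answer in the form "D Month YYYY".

4 April 2036

Moving 2 months forward from 21 January 2036 on the corresponding day gives 21 March 2036.
No adjustment is made for weekends or holidays, so 21 March 2036 stands.
Applying the 10-business-day extension: 10 business days after 21 March 2036 is 4 April 2036.
No adjustment is made for weekends or holidays, so 4 April 2036 stands.
Deadline: 4 April 2036.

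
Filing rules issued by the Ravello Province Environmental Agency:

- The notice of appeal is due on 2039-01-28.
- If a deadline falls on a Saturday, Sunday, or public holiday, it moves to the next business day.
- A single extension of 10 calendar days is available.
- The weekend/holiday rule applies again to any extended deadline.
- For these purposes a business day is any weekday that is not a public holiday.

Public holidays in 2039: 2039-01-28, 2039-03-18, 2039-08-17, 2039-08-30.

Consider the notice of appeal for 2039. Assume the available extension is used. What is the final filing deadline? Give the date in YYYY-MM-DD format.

The statutory due date is 2039-01-28.
2039-01-28 falls on a listed holiday. Rolling to the next business day gives 2039-01-31, a Monday.
The 10-calendar-day extension moves the deadline from 2039-01-31 to 2039-02-10.
Since 2039-02-10 is a Thursday and not a holiday, the date is unchanged.
The final due date is 2039-02-10.

2039-02-10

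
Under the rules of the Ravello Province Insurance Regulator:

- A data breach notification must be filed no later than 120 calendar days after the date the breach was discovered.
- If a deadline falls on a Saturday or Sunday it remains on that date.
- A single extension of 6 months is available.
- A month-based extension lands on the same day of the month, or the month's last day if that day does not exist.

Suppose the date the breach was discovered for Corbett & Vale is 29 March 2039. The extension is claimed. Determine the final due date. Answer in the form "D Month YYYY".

120 calendar days after 29 March 2039 is 27 July 2039.
27 July 2039 falls on a Wednesday. The rules make no weekend/holiday allowance, so it remains 27 July 2039.
Applying the 6 months extension: 6 months after 27 July 2039 is 27 January 2040.
27 January 2040 is a Friday; no weekend or holiday adjustment applies.
Deadline: 27 January 2040.

27 January 2040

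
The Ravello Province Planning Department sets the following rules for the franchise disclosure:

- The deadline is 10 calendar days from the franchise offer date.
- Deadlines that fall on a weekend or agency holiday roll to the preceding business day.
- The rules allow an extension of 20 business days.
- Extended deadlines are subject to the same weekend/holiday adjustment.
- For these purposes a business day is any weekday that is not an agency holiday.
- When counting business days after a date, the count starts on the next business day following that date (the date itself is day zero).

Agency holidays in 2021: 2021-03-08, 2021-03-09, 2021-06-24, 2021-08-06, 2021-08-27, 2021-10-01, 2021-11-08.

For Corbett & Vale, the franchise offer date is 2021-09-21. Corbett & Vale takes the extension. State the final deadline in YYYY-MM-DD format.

2021-10-29

Trigger date 2021-09-21 + 10 calendar days = 2021-10-01.
2021-10-01 is a listed holiday; the preceding business day is 2021-09-30 (Thursday).
Applying the 20-business-day extension: 20 business days after 2021-09-30 is 2021-10-29.
Since 2021-10-29 is a Friday and not a holiday, the date is unchanged.
Deadline: 2021-10-29.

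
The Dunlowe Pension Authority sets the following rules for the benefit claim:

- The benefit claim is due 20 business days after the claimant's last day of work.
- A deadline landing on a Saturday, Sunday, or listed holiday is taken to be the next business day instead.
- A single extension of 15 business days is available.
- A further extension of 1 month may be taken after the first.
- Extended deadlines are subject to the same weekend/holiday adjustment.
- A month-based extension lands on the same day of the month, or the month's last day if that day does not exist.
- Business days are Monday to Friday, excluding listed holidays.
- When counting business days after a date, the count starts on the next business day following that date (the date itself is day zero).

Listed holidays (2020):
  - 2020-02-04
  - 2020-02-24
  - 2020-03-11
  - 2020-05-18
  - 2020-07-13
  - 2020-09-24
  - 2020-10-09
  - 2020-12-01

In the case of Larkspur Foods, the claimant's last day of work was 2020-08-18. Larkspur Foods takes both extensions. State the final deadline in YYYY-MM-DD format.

2020-11-09

Counting 20 business days after 2020-08-18 (skipping weekends and listed holidays) reaches 2020-09-15.
2020-09-15 (Tuesday) is already a business day.
Counting 15 further business days from 2020-09-15 reaches 2020-10-07.
2020-10-07 (Wednesday) is already a business day.
Applying the 1 month extension: 1 month after 2020-10-07 is 2020-11-07.
2020-11-07 is a Saturday; the next business day is 2020-11-09 (Monday).
So the filing is due 2020-11-09.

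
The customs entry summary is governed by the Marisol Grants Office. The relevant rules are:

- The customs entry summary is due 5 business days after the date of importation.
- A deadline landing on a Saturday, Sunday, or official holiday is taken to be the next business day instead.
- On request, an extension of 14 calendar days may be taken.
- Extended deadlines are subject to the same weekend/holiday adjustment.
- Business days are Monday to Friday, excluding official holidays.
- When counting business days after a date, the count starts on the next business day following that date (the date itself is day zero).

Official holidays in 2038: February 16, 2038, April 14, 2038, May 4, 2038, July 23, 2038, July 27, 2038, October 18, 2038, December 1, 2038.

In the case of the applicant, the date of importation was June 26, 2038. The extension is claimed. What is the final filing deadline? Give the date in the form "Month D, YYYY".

Counting 5 business days after June 26, 2038 (skipping weekends and listed holidays) reaches July 2, 2038.
July 2, 2038 (Friday) is already a business day.
Add the 14 calendar-day extension to July 2, 2038: July 16, 2038.
July 16, 2038 falls on a Friday, which is a business day, so no adjustment is needed.
So the filing is due July 16, 2038.

July 16, 2038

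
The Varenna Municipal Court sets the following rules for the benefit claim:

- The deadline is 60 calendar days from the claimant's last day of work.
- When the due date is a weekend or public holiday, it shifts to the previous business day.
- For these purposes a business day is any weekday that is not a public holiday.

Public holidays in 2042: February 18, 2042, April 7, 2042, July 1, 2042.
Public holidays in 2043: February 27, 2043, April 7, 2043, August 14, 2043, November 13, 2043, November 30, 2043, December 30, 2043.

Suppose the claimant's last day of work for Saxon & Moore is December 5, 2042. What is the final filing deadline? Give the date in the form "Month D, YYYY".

Adding 60 calendar days to December 5, 2042 gives February 3, 2043.
February 3, 2043 falls on a Tuesday, which is a business day, so no adjustment is needed.
The final due date is February 3, 2043.

February 3, 2043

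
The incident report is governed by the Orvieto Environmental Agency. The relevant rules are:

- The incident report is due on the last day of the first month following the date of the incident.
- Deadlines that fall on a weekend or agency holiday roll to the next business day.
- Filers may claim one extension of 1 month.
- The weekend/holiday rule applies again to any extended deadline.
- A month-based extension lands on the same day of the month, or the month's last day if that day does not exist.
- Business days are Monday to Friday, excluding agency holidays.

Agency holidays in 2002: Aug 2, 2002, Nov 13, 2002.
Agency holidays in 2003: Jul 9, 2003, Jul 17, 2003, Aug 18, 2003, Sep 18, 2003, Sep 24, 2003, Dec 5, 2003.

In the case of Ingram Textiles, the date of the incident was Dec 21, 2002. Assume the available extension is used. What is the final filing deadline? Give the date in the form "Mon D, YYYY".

Feb 28, 2003

1 month after Dec 21, 2002 is January 2003; that month ends on Jan 31, 2003.
Jan 31, 2003 (Friday) is already a business day.
Add 1 month to Jan 31, 2003: Feb 28, 2003 (day 31 does not exist in February, so the month's last day is used).
Feb 28, 2003 falls on a Friday, which is a business day, so no adjustment is needed.
Final deadline: Feb 28, 2003.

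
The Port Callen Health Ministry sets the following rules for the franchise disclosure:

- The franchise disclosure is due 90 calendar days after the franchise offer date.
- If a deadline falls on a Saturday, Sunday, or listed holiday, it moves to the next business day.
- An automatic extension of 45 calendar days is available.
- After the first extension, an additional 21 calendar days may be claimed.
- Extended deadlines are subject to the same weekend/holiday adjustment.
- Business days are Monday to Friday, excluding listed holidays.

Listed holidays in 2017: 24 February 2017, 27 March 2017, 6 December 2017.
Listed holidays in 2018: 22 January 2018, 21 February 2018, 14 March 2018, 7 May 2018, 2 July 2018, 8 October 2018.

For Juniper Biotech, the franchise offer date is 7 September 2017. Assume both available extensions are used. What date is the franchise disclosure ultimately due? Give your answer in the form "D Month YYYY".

Trigger date 7 September 2017 + 90 calendar days = 6 December 2017.
6 December 2017 is a listed holiday, so it moves to the next business day, 7 December 2017 (Thursday).
Applying the 45-calendar-day extension: 7 December 2017 + 45 days = 21 January 2018.
21 January 2018 is a Sunday, so it moves to the next business day, 23 January 2018 (Tuesday).
Applying the 21-calendar-day extension: 23 January 2018 + 21 days = 13 February 2018.
13 February 2018 (Tuesday) is already a business day.
The final due date is 13 February 2018.

13 February 2018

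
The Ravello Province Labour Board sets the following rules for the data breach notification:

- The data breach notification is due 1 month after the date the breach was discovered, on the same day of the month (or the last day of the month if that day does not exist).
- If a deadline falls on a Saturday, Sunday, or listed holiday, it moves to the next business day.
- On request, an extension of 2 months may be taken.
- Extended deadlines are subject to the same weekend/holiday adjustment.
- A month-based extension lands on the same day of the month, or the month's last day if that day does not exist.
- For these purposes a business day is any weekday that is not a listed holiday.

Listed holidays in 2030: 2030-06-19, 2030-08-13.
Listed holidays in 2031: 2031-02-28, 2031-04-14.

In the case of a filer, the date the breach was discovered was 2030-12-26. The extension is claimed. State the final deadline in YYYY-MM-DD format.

1 month after 2030-12-26, on the same day of the month, is 2031-01-26.
2031-01-26 is a Sunday, so it moves to the next business day, 2031-01-27 (Monday).
The 2 months extension carries 2031-01-27 to 2031-03-27.
Since 2031-03-27 is a Thursday and not a holiday, the date is unchanged.
The final due date is 2031-03-27.

2031-03-27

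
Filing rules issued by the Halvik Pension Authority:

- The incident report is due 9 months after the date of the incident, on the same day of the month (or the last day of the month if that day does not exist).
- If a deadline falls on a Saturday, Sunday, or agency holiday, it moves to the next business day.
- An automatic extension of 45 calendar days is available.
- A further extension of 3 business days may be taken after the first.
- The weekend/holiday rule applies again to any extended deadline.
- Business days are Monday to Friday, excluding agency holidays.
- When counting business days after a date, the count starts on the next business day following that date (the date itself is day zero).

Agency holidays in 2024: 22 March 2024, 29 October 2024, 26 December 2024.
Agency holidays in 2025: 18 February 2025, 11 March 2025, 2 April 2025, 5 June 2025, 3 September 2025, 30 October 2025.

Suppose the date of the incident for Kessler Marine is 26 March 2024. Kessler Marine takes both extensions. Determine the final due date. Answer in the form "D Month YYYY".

13 February 2025

9 months after 26 March 2024, on the same day of the month, is 26 December 2024.
26 December 2024 is a listed holiday, so it moves to the next business day, 27 December 2024 (Friday).
The 45-calendar-day extension moves the deadline from 27 December 2024 to 10 February 2025.
Since 10 February 2025 is a Monday and not a holiday, the date is unchanged.
The 3-business-day extension runs from 10 February 2025 to 13 February 2025.
13 February 2025 falls on a Thursday, which is a business day, so no adjustment is needed.
Final deadline: 13 February 2025.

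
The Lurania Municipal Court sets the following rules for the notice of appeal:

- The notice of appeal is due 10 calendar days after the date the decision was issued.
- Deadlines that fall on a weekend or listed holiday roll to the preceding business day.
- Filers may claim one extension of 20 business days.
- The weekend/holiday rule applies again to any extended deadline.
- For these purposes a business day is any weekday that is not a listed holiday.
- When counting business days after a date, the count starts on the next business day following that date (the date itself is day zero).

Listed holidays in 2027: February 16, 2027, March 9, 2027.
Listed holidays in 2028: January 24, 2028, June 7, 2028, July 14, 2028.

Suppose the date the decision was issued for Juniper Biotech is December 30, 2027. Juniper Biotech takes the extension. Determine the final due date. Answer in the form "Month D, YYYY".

February 7, 2028

Trigger date December 30, 2027 + 10 calendar days = January 9, 2028.
January 9, 2028 is a Sunday; the preceding business day is January 7, 2028 (Friday).
Counting 20 further business days from January 7, 2028 reaches February 7, 2028.
Since February 7, 2028 is a Monday and not a holiday, the date is unchanged.
Deadline: February 7, 2028.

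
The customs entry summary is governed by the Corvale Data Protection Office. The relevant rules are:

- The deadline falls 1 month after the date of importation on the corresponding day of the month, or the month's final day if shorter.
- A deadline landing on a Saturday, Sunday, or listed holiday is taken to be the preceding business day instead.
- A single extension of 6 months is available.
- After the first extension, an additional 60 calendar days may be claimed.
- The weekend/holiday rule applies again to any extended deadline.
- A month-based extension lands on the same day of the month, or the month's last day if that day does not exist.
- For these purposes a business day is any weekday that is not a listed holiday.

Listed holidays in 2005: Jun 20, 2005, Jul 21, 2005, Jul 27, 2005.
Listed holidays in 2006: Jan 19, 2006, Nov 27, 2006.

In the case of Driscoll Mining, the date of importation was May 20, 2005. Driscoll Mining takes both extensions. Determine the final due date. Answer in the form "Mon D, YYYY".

Feb 14, 2006

1 month from May 20, 2005 is Jun 20, 2005.
Because Jun 20, 2005 is a listed holiday, the deadline becomes Jun 17, 2005 (Friday).
The 6 months extension carries Jun 17, 2005 to Dec 17, 2005.
Dec 17, 2005 is a Saturday; the preceding business day is Dec 16, 2005 (Friday).
With the 60-day extension, Dec 16, 2005 becomes Feb 14, 2006.
Feb 14, 2006 is a Tuesday and not a listed holiday, so it stands.
Final deadline: Feb 14, 2006.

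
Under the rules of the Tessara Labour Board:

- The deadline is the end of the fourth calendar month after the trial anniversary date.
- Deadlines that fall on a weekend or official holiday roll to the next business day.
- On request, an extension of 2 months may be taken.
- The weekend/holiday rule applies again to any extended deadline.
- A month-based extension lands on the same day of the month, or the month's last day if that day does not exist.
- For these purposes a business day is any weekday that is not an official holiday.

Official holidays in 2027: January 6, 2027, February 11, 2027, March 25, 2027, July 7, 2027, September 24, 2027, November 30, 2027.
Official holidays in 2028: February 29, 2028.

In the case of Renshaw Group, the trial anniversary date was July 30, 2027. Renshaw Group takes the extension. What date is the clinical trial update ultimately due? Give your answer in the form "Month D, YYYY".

February 1, 2028

The fourth month after July 30, 2027 is November 2027, whose last day is November 30, 2027.
November 30, 2027 is a listed holiday, so it moves to the next business day, December 1, 2027 (Wednesday).
Add 2 months to December 1, 2027: February 1, 2028.
February 1, 2028 is a Tuesday and not a listed holiday, so it stands.
The final due date is February 1, 2028.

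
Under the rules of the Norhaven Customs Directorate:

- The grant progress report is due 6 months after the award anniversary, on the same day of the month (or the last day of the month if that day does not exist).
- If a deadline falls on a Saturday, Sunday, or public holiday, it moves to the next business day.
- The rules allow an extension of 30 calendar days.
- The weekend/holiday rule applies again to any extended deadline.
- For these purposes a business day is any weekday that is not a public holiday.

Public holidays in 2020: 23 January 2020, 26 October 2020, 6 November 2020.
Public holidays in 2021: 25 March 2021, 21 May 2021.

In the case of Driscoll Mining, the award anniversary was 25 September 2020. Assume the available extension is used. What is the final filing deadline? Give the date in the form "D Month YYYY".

26 April 2021

6 months from 25 September 2020 is 25 March 2021.
25 March 2021 is a listed holiday, so it moves to the next business day, 26 March 2021 (Friday).
With the 30-day extension, 26 March 2021 becomes 25 April 2021.
Because 25 April 2021 is a Sunday, the deadline becomes 26 April 2021 (Monday).
The final due date is 26 April 2021.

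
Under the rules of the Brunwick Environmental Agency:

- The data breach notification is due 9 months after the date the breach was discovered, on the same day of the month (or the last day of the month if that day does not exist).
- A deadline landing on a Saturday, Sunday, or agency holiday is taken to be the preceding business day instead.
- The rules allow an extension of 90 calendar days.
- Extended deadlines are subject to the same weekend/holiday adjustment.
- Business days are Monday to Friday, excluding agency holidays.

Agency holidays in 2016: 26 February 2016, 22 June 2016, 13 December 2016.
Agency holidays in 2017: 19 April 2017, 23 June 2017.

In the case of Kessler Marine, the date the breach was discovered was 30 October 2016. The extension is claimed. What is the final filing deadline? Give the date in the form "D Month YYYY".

26 October 2017

9 months from 30 October 2016 is 30 July 2017.
30 July 2017 falls on a Sunday. Rolling to the preceding business day gives 28 July 2017, a Friday.
Applying the 90-calendar-day extension: 28 July 2017 + 90 days = 26 October 2017.
26 October 2017 falls on a Thursday, which is a business day, so no adjustment is needed.
The final due date is 26 October 2017.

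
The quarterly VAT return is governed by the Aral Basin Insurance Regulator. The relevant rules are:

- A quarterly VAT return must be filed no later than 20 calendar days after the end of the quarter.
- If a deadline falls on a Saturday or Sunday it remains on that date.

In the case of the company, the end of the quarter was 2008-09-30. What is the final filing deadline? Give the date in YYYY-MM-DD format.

2008-10-20

Trigger date 2008-09-30 + 20 calendar days = 2008-10-20.
2008-10-20 falls on a Monday. The rules make no weekend/holiday allowance, so it remains 2008-10-20.
So the filing is due 2008-10-20.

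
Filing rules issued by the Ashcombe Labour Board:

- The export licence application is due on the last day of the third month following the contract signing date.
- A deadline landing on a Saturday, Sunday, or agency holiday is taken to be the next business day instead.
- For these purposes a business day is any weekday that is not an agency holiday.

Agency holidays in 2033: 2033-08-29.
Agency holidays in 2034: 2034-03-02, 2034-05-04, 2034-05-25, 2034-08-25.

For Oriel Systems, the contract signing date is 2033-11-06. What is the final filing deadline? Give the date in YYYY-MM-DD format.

3 months after 2033-11-06 is February 2034; that month ends on 2034-02-28.
Since 2034-02-28 is a Tuesday and not a holiday, the date is unchanged.
Final deadline: 2034-02-28.

2034-02-28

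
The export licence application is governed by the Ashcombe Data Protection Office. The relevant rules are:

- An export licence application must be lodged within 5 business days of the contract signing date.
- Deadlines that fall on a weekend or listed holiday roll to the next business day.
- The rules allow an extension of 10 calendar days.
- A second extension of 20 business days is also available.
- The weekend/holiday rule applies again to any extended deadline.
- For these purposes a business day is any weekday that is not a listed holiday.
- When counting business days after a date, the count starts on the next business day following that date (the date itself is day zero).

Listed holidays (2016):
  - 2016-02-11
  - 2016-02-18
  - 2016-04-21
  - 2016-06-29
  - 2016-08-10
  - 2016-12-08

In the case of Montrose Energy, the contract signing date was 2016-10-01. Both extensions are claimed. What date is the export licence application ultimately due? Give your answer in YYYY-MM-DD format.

2016-11-14

5 business days after 2016-10-01, excluding weekends and holidays, is 2016-10-07.
Since 2016-10-07 is a Friday and not a holiday, the date is unchanged.
With the 10-day extension, 2016-10-07 becomes 2016-10-17.
2016-10-17 is a Monday and not a listed holiday, so it stands.
Counting 20 further business days from 2016-10-17 reaches 2016-11-14.
2016-11-14 is a Monday and not a listed holiday, so it stands.
Final deadline: 2016-11-14.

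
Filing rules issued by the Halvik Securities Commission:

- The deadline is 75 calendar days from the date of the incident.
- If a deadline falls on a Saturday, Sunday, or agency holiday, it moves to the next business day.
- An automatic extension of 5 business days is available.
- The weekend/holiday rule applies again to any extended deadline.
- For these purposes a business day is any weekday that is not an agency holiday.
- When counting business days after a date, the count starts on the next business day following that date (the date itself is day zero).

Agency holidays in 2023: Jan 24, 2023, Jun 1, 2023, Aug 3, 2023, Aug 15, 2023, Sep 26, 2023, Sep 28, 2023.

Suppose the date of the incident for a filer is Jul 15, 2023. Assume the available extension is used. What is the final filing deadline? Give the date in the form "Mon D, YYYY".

Trigger date Jul 15, 2023 + 75 calendar days = Sep 28, 2023.
Sep 28, 2023 is a listed holiday; the next business day is Sep 29, 2023 (Friday).
The 5-business-day extension runs from Sep 29, 2023 to Oct 6, 2023.
Oct 6, 2023 is a Friday and not a listed holiday, so it stands.
Final deadline: Oct 6, 2023.

Oct 6, 2023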